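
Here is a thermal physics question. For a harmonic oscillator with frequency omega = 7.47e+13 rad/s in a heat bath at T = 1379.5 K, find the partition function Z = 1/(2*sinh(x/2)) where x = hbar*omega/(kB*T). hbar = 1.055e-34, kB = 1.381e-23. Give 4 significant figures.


Step 1: Compute x = hbar*omega/(kB*T) = 1.055e-34*7.47e+13/(1.381e-23*1379.5) = 0.4137
Step 2: x/2 = 0.2068
Step 3: sinh(x/2) = 0.2083
Step 4: Z = 1/(2*0.2083) = 2.4

2.4


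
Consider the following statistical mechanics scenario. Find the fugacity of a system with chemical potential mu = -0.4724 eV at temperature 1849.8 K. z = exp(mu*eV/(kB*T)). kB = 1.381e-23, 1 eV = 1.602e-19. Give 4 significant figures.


Step 1: Convert mu to Joules: -0.4724*1.602e-19 = -7.568e-20 J
Step 2: kB*T = 1.381e-23*1849.8 = 2.555e-20 J
Step 3: mu/(kB*T) = -2.962
Step 4: z = exp(-2.962) = 0.05169

0.05169


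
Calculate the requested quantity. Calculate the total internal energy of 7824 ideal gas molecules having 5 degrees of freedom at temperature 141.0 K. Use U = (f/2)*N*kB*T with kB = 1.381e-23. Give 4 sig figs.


Step 1: f/2 = 5/2 = 2.5
Step 2: N*kB*T = 7824*1.381e-23*141.0 = 1.523e-17
Step 3: U = 2.5 * 1.523e-17 = 3.809e-17 J

3.809e-17


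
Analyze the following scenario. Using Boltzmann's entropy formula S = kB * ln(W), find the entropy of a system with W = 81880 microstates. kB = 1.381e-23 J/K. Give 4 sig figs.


Step 1: ln(W) = ln(81880) = 11.31
Step 2: S = kB * ln(W) = 1.381e-23 * 11.31
Step 3: S = 1.562e-22 J/K

1.562e-22


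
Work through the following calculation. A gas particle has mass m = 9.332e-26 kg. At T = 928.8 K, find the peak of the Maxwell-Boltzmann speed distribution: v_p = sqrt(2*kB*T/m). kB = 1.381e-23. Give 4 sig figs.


Step 1: Numerator = 2*kB*T = 2*1.381e-23*928.8 = 2.565e-20
Step 2: Ratio = 2.565e-20 / 9.332e-26 = 2.749e+05
Step 3: v_p = sqrt(2.749e+05) = 524.3 m/s

524.3


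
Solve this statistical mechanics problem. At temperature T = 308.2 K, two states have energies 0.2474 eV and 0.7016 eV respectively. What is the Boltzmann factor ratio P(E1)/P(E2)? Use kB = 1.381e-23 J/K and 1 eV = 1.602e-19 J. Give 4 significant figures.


Step 1: Compute energy difference dE = E1 - E2 = 0.2474 - 0.7016 = -0.4542 eV
Step 2: Convert to Joules: dE_J = -0.4542 * 1.602e-19 = -7.276e-20 J
Step 3: Compute exponent = -dE_J / (kB * T) = -(-7.276e-20) / (1.381e-23 * 308.2) = 17.1
Step 4: P(E1)/P(E2) = exp(17.1) = 2.658e+07

2.658e+07


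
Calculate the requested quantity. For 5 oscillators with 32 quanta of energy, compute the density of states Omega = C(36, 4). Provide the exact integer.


Step 1: Use binomial coefficient C(36, 4)
Step 2: Numerator = 36! / 32!
Step 3: Denominator = 4!
Step 4: Omega = 58905

58905


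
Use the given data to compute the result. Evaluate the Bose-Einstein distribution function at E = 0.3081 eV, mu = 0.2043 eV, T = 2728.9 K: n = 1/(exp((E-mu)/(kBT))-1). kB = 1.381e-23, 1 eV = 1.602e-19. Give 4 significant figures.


Step 1: (E - mu) = 0.1038 eV
Step 2: x = (E-mu)*eV/(kB*T) = 0.1038*1.602e-19/(1.381e-23*2728.9) = 0.4412
Step 3: exp(x) = 1.555
Step 4: n = 1/(exp(x)-1) = 1.803

1.803


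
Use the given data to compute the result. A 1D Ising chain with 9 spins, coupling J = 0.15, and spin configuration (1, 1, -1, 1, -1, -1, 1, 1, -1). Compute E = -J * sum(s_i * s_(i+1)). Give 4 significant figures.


Step 1: Nearest-neighbor products: 1, -1, -1, -1, 1, -1, 1, -1
Step 2: Sum of products = -2
Step 3: E = -0.15 * -2 = 0.3

0.3


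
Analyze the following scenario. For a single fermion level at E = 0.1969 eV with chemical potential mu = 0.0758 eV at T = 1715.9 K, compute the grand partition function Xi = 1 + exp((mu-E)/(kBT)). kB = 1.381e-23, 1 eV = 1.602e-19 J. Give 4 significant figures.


Step 1: (mu - E) = 0.0758 - 0.1969 = -0.1211 eV
Step 2: x = (mu-E)*eV/(kB*T) = -0.1211*1.602e-19/(1.381e-23*1715.9) = -0.8187
Step 3: exp(x) = 0.441
Step 4: Xi = 1 + 0.441 = 1.441

1.441


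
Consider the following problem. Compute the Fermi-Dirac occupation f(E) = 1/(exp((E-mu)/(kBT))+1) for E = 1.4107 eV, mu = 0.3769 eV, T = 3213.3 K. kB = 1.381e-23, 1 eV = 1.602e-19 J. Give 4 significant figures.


Step 1: (E - mu) = 1.4107 - 0.3769 = 1.034 eV
Step 2: Convert: (E-mu)*eV = 1.656e-19 J
Step 3: x = (E-mu)*eV/(kB*T) = 3.732
Step 4: f = 1/(exp(3.732)+1) = 0.02338

0.02338


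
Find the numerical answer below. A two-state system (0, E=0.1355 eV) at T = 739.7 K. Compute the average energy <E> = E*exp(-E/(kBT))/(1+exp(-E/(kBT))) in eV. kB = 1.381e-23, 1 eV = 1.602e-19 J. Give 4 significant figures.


Step 1: beta*E = 0.1355*1.602e-19/(1.381e-23*739.7) = 2.125
Step 2: exp(-beta*E) = 0.1194
Step 3: <E> = 0.1355*0.1194/(1+0.1194) = 0.01446 eV

0.01446


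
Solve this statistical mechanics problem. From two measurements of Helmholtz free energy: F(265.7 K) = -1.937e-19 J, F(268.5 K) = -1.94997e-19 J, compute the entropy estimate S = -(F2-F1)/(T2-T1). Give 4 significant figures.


Step 1: dF = F2 - F1 = -1.94997e-19 - (-1.937e-19) = -1.297e-21 J
Step 2: dT = T2 - T1 = 268.5 - 265.7 = 2.8 K
Step 3: S = -dF/dT = -(-1.297e-21)/2.8 = 4.632e-22 J/K

4.632e-22


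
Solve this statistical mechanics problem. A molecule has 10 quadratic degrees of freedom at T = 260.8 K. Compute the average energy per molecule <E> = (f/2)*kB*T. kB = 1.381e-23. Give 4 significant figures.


Step 1: f/2 = 10/2 = 5
Step 2: kB*T = 1.381e-23 * 260.8 = 3.602e-21
Step 3: <E> = 5 * 3.602e-21 = 1.801e-20 J

1.801e-20


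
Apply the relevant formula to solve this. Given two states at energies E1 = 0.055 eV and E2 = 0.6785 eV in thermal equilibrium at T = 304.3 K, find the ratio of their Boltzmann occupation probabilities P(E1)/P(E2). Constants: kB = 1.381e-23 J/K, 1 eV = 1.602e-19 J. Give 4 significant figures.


Step 1: Compute energy difference dE = E1 - E2 = 0.055 - 0.6785 = -0.6235 eV
Step 2: Convert to Joules: dE_J = -0.6235 * 1.602e-19 = -9.988e-20 J
Step 3: Compute exponent = -dE_J / (kB * T) = -(-9.988e-20) / (1.381e-23 * 304.3) = 23.77
Step 4: P(E1)/P(E2) = exp(23.77) = 2.102e+10

2.102e+10


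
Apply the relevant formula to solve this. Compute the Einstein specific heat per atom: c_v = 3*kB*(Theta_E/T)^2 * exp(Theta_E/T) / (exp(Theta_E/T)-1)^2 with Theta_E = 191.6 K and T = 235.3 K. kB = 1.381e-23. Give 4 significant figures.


Step 1: x = Theta_E/T = 191.6/235.3 = 0.8143
Step 2: x^2 = 0.6631
Step 3: exp(x) = 2.258
Step 4: c_v = 3*1.381e-23*0.6631*2.258/(2.258-1)^2 = 3.921e-23

3.921e-23


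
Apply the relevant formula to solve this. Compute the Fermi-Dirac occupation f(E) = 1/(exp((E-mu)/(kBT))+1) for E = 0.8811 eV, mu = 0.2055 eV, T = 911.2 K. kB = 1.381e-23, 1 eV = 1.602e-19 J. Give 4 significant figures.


Step 1: (E - mu) = 0.8811 - 0.2055 = 0.6756 eV
Step 2: Convert: (E-mu)*eV = 1.082e-19 J
Step 3: x = (E-mu)*eV/(kB*T) = 8.601
Step 4: f = 1/(exp(8.601)+1) = 0.0001839

0.0001839


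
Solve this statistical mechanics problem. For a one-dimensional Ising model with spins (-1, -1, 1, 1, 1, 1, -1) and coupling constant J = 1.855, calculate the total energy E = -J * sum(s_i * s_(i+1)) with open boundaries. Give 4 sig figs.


Step 1: Nearest-neighbor products: 1, -1, 1, 1, 1, -1
Step 2: Sum of products = 2
Step 3: E = -1.855 * 2 = -3.71

-3.71


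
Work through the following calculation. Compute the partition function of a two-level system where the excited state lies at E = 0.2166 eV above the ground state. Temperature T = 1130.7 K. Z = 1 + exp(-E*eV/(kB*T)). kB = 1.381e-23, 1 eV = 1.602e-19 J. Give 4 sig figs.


Step 1: Compute beta*E = E*eV/(kB*T) = 0.2166*1.602e-19/(1.381e-23*1130.7) = 2.222
Step 2: exp(-beta*E) = exp(-2.222) = 0.1084
Step 3: Z = 1 + 0.1084 = 1.108

1.108


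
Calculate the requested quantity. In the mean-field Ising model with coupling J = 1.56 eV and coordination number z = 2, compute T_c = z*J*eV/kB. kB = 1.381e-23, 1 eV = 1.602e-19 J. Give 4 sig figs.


Step 1: z*J = 2*1.56 = 3.12 eV
Step 2: Convert to Joules: 3.12*1.602e-19 = 4.998e-19 J
Step 3: T_c = 4.998e-19 / 1.381e-23 = 3.619e+04 K

3.619e+04


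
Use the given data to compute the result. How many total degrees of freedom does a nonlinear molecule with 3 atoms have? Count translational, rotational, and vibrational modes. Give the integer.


Step 1: Translational DOF = 3
Step 2: Rotational DOF (nonlinear) = 3
Step 3: Vibrational DOF = 3*3 - 6 = 3
Step 4: Total = 3 + 3 + 3 = 9

9


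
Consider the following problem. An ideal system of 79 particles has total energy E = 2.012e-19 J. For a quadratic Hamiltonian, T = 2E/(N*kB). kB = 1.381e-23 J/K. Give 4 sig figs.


Step 1: Numerator = 2*E = 2*2.012e-19 = 4.024e-19 J
Step 2: Denominator = N*kB = 79*1.381e-23 = 1.091e-21
Step 3: T = 4.024e-19 / 1.091e-21 = 368.8 K

368.8


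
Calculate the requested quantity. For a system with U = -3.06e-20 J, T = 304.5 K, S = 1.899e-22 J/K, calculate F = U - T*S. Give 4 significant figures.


Step 1: T*S = 304.5 * 1.899e-22 = 5.782e-20 J
Step 2: F = U - T*S = -3.06e-20 - 5.782e-20
Step 3: F = -8.842e-20 J

-8.842e-20


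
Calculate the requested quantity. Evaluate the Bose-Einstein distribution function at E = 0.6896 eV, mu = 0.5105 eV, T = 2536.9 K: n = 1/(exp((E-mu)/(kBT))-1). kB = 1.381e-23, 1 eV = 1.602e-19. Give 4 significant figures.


Step 1: (E - mu) = 0.1791 eV
Step 2: x = (E-mu)*eV/(kB*T) = 0.1791*1.602e-19/(1.381e-23*2536.9) = 0.819
Step 3: exp(x) = 2.268
Step 4: n = 1/(exp(x)-1) = 0.7886

0.7886


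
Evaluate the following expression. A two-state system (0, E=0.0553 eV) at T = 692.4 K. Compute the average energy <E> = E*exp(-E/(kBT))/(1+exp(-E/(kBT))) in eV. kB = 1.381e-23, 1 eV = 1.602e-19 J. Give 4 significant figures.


Step 1: beta*E = 0.0553*1.602e-19/(1.381e-23*692.4) = 0.9265
Step 2: exp(-beta*E) = 0.3959
Step 3: <E> = 0.0553*0.3959/(1+0.3959) = 0.01569 eV

0.01569


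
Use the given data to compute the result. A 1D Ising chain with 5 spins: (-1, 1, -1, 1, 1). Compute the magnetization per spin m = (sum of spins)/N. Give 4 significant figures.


Step 1: Count up spins (+1): 3, down spins (-1): 2
Step 2: Total magnetization M = 3 - 2 = 1
Step 3: m = M/N = 1/5 = 0.2

0.2


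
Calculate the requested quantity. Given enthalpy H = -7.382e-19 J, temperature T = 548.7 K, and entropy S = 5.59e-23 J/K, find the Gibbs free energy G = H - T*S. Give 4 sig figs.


Step 1: T*S = 548.7 * 5.59e-23 = 3.067e-20 J
Step 2: G = H - T*S = -7.382e-19 - 3.067e-20
Step 3: G = -7.689e-19 J

-7.689e-19


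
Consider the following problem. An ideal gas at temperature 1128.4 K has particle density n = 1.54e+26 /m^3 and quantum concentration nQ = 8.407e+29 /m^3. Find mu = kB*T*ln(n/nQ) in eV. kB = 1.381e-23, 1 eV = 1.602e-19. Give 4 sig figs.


Step 1: n/nQ = 1.54e+26/8.407e+29 = 0.0001832
Step 2: ln(n/nQ) = -8.605
Step 3: mu = kB*T*ln(n/nQ) = 1.558e-20*-8.605 = -1.341e-19 J
Step 4: Convert to eV: -1.341e-19/1.602e-19 = -0.837 eV

-0.837


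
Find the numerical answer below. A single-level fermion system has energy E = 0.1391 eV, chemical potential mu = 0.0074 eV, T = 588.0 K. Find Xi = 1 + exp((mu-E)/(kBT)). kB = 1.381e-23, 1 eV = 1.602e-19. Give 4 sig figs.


Step 1: (mu - E) = 0.0074 - 0.1391 = -0.1317 eV
Step 2: x = (mu-E)*eV/(kB*T) = -0.1317*1.602e-19/(1.381e-23*588.0) = -2.598
Step 3: exp(x) = 0.07441
Step 4: Xi = 1 + 0.07441 = 1.074

1.074


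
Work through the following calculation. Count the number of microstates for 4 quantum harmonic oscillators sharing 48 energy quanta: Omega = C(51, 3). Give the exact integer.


Step 1: Use binomial coefficient C(51, 3)
Step 2: Numerator = 51! / 48!
Step 3: Denominator = 3!
Step 4: Omega = 20825

20825


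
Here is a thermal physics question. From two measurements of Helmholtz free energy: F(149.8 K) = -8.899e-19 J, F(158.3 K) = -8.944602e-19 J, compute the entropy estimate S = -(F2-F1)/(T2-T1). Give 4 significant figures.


Step 1: dF = F2 - F1 = -8.944602e-19 - (-8.899e-19) = -4.5602e-21 J
Step 2: dT = T2 - T1 = 158.3 - 149.8 = 8.5 K
Step 3: S = -dF/dT = -(-4.5602e-21)/8.5 = 5.365e-22 J/K

5.365e-22


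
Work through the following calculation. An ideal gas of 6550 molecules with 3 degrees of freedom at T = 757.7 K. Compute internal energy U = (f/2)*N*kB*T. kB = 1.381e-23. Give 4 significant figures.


Step 1: f/2 = 3/2 = 1.5
Step 2: N*kB*T = 6550*1.381e-23*757.7 = 6.854e-17
Step 3: U = 1.5 * 6.854e-17 = 1.028e-16 J

1.028e-16


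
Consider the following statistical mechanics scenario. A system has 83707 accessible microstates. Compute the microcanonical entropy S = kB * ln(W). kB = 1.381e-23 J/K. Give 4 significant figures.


Step 1: ln(W) = ln(83707) = 11.34
Step 2: S = kB * ln(W) = 1.381e-23 * 11.34
Step 3: S = 1.565e-22 J/K

1.565e-22


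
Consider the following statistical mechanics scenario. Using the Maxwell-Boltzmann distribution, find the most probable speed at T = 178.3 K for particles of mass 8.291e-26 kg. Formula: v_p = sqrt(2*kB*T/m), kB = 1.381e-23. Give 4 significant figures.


Step 1: Numerator = 2*kB*T = 2*1.381e-23*178.3 = 4.925e-21
Step 2: Ratio = 4.925e-21 / 8.291e-26 = 5.94e+04
Step 3: v_p = sqrt(5.94e+04) = 243.7 m/s

243.7


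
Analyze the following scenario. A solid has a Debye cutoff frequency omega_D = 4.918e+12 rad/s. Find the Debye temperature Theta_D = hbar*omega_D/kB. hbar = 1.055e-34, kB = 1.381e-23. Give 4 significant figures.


Step 1: hbar*omega_D = 1.055e-34 * 4.918e+12 = 5.188e-22 J
Step 2: Theta_D = 5.188e-22 / 1.381e-23
Step 3: Theta_D = 37.57 K

37.57


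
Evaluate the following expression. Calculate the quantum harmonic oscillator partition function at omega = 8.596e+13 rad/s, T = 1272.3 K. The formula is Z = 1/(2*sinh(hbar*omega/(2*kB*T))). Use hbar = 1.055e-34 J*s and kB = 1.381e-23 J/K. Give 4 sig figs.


Step 1: Compute x = hbar*omega/(kB*T) = 1.055e-34*8.596e+13/(1.381e-23*1272.3) = 0.5161
Step 2: x/2 = 0.2581
Step 3: sinh(x/2) = 0.2609
Step 4: Z = 1/(2*0.2609) = 1.916

1.916


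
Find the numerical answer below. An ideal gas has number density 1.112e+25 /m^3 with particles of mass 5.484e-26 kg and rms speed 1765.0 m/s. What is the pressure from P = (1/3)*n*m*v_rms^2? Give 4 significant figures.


Step 1: v_rms^2 = 1765.0^2 = 3.115e+06
Step 2: n*m = 1.112e+25*5.484e-26 = 0.6098
Step 3: P = (1/3)*0.6098*3.115e+06 = 6.332e+05 Pa

6.332e+05


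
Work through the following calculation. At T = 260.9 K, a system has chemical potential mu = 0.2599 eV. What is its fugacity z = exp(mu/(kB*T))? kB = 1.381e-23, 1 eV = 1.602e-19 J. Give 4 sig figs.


Step 1: Convert mu to Joules: 0.2599*1.602e-19 = 4.164e-20 J
Step 2: kB*T = 1.381e-23*260.9 = 3.603e-21 J
Step 3: mu/(kB*T) = 11.56
Step 4: z = exp(11.56) = 1.044e+05

1.044e+05


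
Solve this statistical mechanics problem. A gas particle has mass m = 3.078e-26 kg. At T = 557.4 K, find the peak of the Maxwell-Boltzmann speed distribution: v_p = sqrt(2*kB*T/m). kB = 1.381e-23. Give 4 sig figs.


Step 1: Numerator = 2*kB*T = 2*1.381e-23*557.4 = 1.54e-20
Step 2: Ratio = 1.54e-20 / 3.078e-26 = 5.002e+05
Step 3: v_p = sqrt(5.002e+05) = 707.2 m/s

707.2


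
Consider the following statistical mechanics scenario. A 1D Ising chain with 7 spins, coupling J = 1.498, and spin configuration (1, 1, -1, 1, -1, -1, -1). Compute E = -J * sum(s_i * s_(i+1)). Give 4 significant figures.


Step 1: Nearest-neighbor products: 1, -1, -1, -1, 1, 1
Step 2: Sum of products = 0
Step 3: E = -1.498 * 0 = 0

0


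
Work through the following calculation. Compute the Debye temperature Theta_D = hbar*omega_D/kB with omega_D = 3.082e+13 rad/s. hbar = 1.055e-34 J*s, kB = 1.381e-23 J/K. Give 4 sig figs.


Step 1: hbar*omega_D = 1.055e-34 * 3.082e+13 = 3.252e-21 J
Step 2: Theta_D = 3.252e-21 / 1.381e-23
Step 3: Theta_D = 235.4 K

235.4


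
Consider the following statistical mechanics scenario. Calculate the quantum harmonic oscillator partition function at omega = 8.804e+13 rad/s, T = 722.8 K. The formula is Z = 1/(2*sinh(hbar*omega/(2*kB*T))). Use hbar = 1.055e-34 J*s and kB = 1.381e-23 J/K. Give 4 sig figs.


Step 1: Compute x = hbar*omega/(kB*T) = 1.055e-34*8.804e+13/(1.381e-23*722.8) = 0.9305
Step 2: x/2 = 0.4653
Step 3: sinh(x/2) = 0.4822
Step 4: Z = 1/(2*0.4822) = 1.037

1.037


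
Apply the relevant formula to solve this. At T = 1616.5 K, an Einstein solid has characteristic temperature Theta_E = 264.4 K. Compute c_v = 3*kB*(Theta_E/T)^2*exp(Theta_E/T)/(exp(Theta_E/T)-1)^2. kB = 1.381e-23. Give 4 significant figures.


Step 1: x = Theta_E/T = 264.4/1616.5 = 0.1636
Step 2: x^2 = 0.02675
Step 3: exp(x) = 1.178
Step 4: c_v = 3*1.381e-23*0.02675*1.178/(1.178-1)^2 = 4.134e-23

4.134e-23


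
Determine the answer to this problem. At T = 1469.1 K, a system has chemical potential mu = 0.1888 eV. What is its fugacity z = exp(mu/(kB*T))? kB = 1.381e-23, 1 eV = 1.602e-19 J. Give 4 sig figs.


Step 1: Convert mu to Joules: 0.1888*1.602e-19 = 3.025e-20 J
Step 2: kB*T = 1.381e-23*1469.1 = 2.029e-20 J
Step 3: mu/(kB*T) = 1.491
Step 4: z = exp(1.491) = 4.441

4.441


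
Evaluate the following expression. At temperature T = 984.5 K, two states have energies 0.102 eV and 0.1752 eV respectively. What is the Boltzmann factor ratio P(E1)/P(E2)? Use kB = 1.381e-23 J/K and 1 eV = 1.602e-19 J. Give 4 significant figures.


Step 1: Compute energy difference dE = E1 - E2 = 0.102 - 0.1752 = -0.0732 eV
Step 2: Convert to Joules: dE_J = -0.0732 * 1.602e-19 = -1.173e-20 J
Step 3: Compute exponent = -dE_J / (kB * T) = -(-1.173e-20) / (1.381e-23 * 984.5) = 0.8625
Step 4: P(E1)/P(E2) = exp(0.8625) = 2.369

2.369


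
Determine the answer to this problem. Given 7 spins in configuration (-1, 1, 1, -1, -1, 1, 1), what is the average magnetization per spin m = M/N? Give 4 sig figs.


Step 1: Count up spins (+1): 4, down spins (-1): 3
Step 2: Total magnetization M = 4 - 3 = 1
Step 3: m = M/N = 1/7 = 0.1429

0.1429


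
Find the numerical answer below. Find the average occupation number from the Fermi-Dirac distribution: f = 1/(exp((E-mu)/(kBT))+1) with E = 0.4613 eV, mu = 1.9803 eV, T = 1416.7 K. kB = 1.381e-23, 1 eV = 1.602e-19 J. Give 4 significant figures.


Step 1: (E - mu) = 0.4613 - 1.9803 = -1.519 eV
Step 2: Convert: (E-mu)*eV = -2.433e-19 J
Step 3: x = (E-mu)*eV/(kB*T) = -12.44
Step 4: f = 1/(exp(-12.44)+1) = 1

1


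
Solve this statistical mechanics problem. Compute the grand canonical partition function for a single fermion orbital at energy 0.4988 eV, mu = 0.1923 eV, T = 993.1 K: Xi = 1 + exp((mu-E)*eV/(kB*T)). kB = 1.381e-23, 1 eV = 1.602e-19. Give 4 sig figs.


Step 1: (mu - E) = 0.1923 - 0.4988 = -0.3065 eV
Step 2: x = (mu-E)*eV/(kB*T) = -0.3065*1.602e-19/(1.381e-23*993.1) = -3.58
Step 3: exp(x) = 0.02787
Step 4: Xi = 1 + 0.02787 = 1.028

1.028


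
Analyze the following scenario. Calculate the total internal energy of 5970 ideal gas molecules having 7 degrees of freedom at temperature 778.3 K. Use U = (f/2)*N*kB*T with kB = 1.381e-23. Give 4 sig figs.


Step 1: f/2 = 7/2 = 3.5
Step 2: N*kB*T = 5970*1.381e-23*778.3 = 6.417e-17
Step 3: U = 3.5 * 6.417e-17 = 2.246e-16 J

2.246e-16


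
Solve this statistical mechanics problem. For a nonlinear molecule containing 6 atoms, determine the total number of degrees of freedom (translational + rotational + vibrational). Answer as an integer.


Step 1: Translational DOF = 3
Step 2: Rotational DOF (nonlinear) = 3
Step 3: Vibrational DOF = 3*6 - 6 = 12
Step 4: Total = 3 + 3 + 12 = 18

18


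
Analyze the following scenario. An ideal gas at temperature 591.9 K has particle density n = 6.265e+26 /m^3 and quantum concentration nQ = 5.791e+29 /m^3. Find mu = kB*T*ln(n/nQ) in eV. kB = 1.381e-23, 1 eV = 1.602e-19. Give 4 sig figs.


Step 1: n/nQ = 6.265e+26/5.791e+29 = 0.001082
Step 2: ln(n/nQ) = -6.829
Step 3: mu = kB*T*ln(n/nQ) = 8.174e-21*-6.829 = -5.582e-20 J
Step 4: Convert to eV: -5.582e-20/1.602e-19 = -0.3485 eV

-0.3485


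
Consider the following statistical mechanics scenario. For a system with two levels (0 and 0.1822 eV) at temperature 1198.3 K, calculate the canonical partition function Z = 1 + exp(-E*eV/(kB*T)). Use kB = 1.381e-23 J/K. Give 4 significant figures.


Step 1: Compute beta*E = E*eV/(kB*T) = 0.1822*1.602e-19/(1.381e-23*1198.3) = 1.764
Step 2: exp(-beta*E) = exp(-1.764) = 0.1714
Step 3: Z = 1 + 0.1714 = 1.171

1.171


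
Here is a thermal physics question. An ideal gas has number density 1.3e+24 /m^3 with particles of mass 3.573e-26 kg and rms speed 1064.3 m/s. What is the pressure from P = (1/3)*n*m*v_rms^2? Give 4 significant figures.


Step 1: v_rms^2 = 1064.3^2 = 1.133e+06
Step 2: n*m = 1.3e+24*3.573e-26 = 0.04645
Step 3: P = (1/3)*0.04645*1.133e+06 = 1.754e+04 Pa

1.754e+04


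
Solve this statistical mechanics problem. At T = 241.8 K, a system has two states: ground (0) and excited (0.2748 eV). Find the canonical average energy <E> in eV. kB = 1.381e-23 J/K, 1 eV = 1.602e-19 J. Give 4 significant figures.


Step 1: beta*E = 0.2748*1.602e-19/(1.381e-23*241.8) = 13.18
Step 2: exp(-beta*E) = 1.881e-06
Step 3: <E> = 0.2748*1.881e-06/(1+1.881e-06) = 5.17e-07 eV

5.17e-07


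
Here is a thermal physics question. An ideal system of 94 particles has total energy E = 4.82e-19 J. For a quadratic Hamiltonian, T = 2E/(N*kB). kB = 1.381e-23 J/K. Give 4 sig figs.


Step 1: Numerator = 2*E = 2*4.82e-19 = 9.64e-19 J
Step 2: Denominator = N*kB = 94*1.381e-23 = 1.298e-21
Step 3: T = 9.64e-19 / 1.298e-21 = 742.6 K

742.6


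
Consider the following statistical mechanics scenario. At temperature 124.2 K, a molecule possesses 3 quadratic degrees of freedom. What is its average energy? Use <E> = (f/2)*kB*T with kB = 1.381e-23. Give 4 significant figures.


Step 1: f/2 = 3/2 = 1.5
Step 2: kB*T = 1.381e-23 * 124.2 = 1.715e-21
Step 3: <E> = 1.5 * 1.715e-21 = 2.573e-21 J

2.573e-21


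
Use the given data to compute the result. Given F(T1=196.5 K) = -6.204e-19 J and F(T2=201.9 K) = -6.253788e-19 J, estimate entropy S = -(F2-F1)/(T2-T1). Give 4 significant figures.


Step 1: dF = F2 - F1 = -6.253788e-19 - (-6.204e-19) = -4.9788e-21 J
Step 2: dT = T2 - T1 = 201.9 - 196.5 = 5.4 K
Step 3: S = -dF/dT = -(-4.9788e-21)/5.4 = 9.22e-22 J/K

9.22e-22


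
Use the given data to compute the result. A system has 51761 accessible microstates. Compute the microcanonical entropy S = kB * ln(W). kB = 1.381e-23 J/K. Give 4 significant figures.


Step 1: ln(W) = ln(51761) = 10.85
Step 2: S = kB * ln(W) = 1.381e-23 * 10.85
Step 3: S = 1.499e-22 J/K

1.499e-22


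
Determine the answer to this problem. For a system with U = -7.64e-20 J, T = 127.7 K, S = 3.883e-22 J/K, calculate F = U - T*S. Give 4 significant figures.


Step 1: T*S = 127.7 * 3.883e-22 = 4.959e-20 J
Step 2: F = U - T*S = -7.64e-20 - 4.959e-20
Step 3: F = -1.26e-19 J

-1.26e-19


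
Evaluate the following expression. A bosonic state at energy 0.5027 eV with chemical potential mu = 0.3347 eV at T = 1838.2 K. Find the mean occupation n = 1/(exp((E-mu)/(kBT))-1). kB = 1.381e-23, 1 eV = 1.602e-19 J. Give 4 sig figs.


Step 1: (E - mu) = 0.168 eV
Step 2: x = (E-mu)*eV/(kB*T) = 0.168*1.602e-19/(1.381e-23*1838.2) = 1.06
Step 3: exp(x) = 2.887
Step 4: n = 1/(exp(x)-1) = 0.53

0.53


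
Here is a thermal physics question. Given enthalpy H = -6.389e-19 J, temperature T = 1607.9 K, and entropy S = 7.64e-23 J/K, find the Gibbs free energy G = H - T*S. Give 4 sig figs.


Step 1: T*S = 1607.9 * 7.64e-23 = 1.228e-19 J
Step 2: G = H - T*S = -6.389e-19 - 1.228e-19
Step 3: G = -7.617e-19 J

-7.617e-19


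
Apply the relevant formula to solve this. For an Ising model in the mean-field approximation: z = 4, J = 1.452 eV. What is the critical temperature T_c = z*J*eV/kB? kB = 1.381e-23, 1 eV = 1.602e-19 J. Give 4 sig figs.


Step 1: z*J = 4*1.452 = 5.808 eV
Step 2: Convert to Joules: 5.808*1.602e-19 = 9.304e-19 J
Step 3: T_c = 9.304e-19 / 1.381e-23 = 6.737e+04 K

6.737e+04


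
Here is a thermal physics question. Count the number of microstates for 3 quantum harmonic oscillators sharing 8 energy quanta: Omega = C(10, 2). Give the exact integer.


Step 1: Use binomial coefficient C(10, 2)
Step 2: Numerator = 10! / 8!
Step 3: Denominator = 2!
Step 4: Omega = 45

45


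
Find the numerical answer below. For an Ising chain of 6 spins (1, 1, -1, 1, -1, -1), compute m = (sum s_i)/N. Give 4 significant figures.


Step 1: Count up spins (+1): 3, down spins (-1): 3
Step 2: Total magnetization M = 3 - 3 = 0
Step 3: m = M/N = 0/6 = 0

0


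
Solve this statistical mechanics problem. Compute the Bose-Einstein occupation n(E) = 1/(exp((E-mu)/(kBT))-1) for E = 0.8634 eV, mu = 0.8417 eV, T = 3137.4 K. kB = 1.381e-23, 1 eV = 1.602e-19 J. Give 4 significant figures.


Step 1: (E - mu) = 0.0217 eV
Step 2: x = (E-mu)*eV/(kB*T) = 0.0217*1.602e-19/(1.381e-23*3137.4) = 0.08023
Step 3: exp(x) = 1.084
Step 4: n = 1/(exp(x)-1) = 11.97

11.97


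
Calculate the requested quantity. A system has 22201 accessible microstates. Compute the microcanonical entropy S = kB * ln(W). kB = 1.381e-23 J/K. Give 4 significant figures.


Step 1: ln(W) = ln(22201) = 10.01
Step 2: S = kB * ln(W) = 1.381e-23 * 10.01
Step 3: S = 1.382e-22 J/K

1.382e-22


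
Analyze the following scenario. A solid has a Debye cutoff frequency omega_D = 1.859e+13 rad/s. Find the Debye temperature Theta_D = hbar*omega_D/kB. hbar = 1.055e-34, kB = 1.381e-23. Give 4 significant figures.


Step 1: hbar*omega_D = 1.055e-34 * 1.859e+13 = 1.961e-21 J
Step 2: Theta_D = 1.961e-21 / 1.381e-23
Step 3: Theta_D = 142 K

142


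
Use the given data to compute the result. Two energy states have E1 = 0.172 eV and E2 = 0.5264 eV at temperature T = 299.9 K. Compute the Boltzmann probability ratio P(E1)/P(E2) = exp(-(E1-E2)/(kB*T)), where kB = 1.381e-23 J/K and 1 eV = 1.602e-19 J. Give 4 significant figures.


Step 1: Compute energy difference dE = E1 - E2 = 0.172 - 0.5264 = -0.3544 eV
Step 2: Convert to Joules: dE_J = -0.3544 * 1.602e-19 = -5.677e-20 J
Step 3: Compute exponent = -dE_J / (kB * T) = -(-5.677e-20) / (1.381e-23 * 299.9) = 13.71
Step 4: P(E1)/P(E2) = exp(13.71) = 8.984e+05

8.984e+05


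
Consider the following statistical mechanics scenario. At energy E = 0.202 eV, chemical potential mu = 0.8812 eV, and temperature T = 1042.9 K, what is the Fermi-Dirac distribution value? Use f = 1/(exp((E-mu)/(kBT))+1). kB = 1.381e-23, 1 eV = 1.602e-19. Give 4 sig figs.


Step 1: (E - mu) = 0.202 - 0.8812 = -0.6792 eV
Step 2: Convert: (E-mu)*eV = -1.088e-19 J
Step 3: x = (E-mu)*eV/(kB*T) = -7.555
Step 4: f = 1/(exp(-7.555)+1) = 0.9995

0.9995


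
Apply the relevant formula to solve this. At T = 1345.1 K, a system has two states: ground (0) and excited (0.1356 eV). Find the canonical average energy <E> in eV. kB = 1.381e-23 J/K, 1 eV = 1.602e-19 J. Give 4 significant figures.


Step 1: beta*E = 0.1356*1.602e-19/(1.381e-23*1345.1) = 1.169
Step 2: exp(-beta*E) = 0.3105
Step 3: <E> = 0.1356*0.3105/(1+0.3105) = 0.03213 eV

0.03213


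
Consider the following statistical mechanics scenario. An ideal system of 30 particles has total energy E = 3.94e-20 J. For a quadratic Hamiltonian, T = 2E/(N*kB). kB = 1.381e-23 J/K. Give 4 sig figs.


Step 1: Numerator = 2*E = 2*3.94e-20 = 7.88e-20 J
Step 2: Denominator = N*kB = 30*1.381e-23 = 4.143e-22
Step 3: T = 7.88e-20 / 4.143e-22 = 190.2 K

190.2


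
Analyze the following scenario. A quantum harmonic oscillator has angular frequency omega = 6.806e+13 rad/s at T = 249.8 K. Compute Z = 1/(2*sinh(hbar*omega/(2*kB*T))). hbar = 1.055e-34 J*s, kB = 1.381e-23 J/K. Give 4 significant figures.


Step 1: Compute x = hbar*omega/(kB*T) = 1.055e-34*6.806e+13/(1.381e-23*249.8) = 2.081
Step 2: x/2 = 1.041
Step 3: sinh(x/2) = 1.239
Step 4: Z = 1/(2*1.239) = 0.4035

0.4035


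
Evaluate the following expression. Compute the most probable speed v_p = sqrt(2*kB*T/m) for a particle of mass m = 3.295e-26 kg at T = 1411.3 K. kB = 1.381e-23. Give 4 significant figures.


Step 1: Numerator = 2*kB*T = 2*1.381e-23*1411.3 = 3.898e-20
Step 2: Ratio = 3.898e-20 / 3.295e-26 = 1.183e+06
Step 3: v_p = sqrt(1.183e+06) = 1088 m/s

1088


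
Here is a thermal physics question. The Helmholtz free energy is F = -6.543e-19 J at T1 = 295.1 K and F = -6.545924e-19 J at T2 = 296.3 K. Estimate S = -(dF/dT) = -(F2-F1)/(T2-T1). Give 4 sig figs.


Step 1: dF = F2 - F1 = -6.545924e-19 - (-6.543e-19) = -2.924e-22 J
Step 2: dT = T2 - T1 = 296.3 - 295.1 = 1.2 K
Step 3: S = -dF/dT = -(-2.924e-22)/1.2 = 2.437e-22 J/K

2.437e-22


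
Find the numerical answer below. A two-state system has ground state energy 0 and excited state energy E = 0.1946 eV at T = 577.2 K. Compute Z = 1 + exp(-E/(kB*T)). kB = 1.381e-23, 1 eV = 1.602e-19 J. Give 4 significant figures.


Step 1: Compute beta*E = E*eV/(kB*T) = 0.1946*1.602e-19/(1.381e-23*577.2) = 3.911
Step 2: exp(-beta*E) = exp(-3.911) = 0.02002
Step 3: Z = 1 + 0.02002 = 1.02

1.02


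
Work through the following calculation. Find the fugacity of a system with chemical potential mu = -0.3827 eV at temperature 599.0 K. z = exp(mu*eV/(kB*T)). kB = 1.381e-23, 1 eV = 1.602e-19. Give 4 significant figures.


Step 1: Convert mu to Joules: -0.3827*1.602e-19 = -6.131e-20 J
Step 2: kB*T = 1.381e-23*599.0 = 8.272e-21 J
Step 3: mu/(kB*T) = -7.411
Step 4: z = exp(-7.411) = 0.0006043

0.0006043


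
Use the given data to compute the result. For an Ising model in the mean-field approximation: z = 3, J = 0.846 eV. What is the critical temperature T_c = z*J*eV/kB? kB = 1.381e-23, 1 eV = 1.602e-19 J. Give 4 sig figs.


Step 1: z*J = 3*0.846 = 2.538 eV
Step 2: Convert to Joules: 2.538*1.602e-19 = 4.066e-19 J
Step 3: T_c = 4.066e-19 / 1.381e-23 = 2.944e+04 K

2.944e+04


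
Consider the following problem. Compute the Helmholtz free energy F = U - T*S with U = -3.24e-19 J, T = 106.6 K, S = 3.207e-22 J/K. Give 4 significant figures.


Step 1: T*S = 106.6 * 3.207e-22 = 3.419e-20 J
Step 2: F = U - T*S = -3.24e-19 - 3.419e-20
Step 3: F = -3.582e-19 J

-3.582e-19


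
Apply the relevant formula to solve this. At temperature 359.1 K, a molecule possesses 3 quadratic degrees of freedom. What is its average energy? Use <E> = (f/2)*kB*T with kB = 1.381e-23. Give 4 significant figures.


Step 1: f/2 = 3/2 = 1.5
Step 2: kB*T = 1.381e-23 * 359.1 = 4.959e-21
Step 3: <E> = 1.5 * 4.959e-21 = 7.439e-21 J

7.439e-21


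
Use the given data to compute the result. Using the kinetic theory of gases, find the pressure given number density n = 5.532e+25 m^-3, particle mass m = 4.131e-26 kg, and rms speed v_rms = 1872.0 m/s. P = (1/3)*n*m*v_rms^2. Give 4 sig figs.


Step 1: v_rms^2 = 1872.0^2 = 3.504e+06
Step 2: n*m = 5.532e+25*4.131e-26 = 2.285
Step 3: P = (1/3)*2.285*3.504e+06 = 2.669e+06 Pa

2.669e+06


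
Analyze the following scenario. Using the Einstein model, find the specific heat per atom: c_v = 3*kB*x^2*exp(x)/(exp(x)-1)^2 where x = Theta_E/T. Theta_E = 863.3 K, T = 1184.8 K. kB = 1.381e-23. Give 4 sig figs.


Step 1: x = Theta_E/T = 863.3/1184.8 = 0.7286
Step 2: x^2 = 0.5309
Step 3: exp(x) = 2.072
Step 4: c_v = 3*1.381e-23*0.5309*2.072/(2.072-1)^2 = 3.964e-23

3.964e-23


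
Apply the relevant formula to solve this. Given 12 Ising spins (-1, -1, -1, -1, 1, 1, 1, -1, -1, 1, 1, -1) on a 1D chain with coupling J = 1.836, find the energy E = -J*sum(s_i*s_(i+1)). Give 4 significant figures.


Step 1: Nearest-neighbor products: 1, 1, 1, -1, 1, 1, -1, 1, -1, 1, -1
Step 2: Sum of products = 3
Step 3: E = -1.836 * 3 = -5.508

-5.508


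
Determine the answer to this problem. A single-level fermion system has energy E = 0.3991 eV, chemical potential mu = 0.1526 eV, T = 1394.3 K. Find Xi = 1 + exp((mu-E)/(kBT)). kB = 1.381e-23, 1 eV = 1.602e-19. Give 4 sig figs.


Step 1: (mu - E) = 0.1526 - 0.3991 = -0.2465 eV
Step 2: x = (mu-E)*eV/(kB*T) = -0.2465*1.602e-19/(1.381e-23*1394.3) = -2.051
Step 3: exp(x) = 0.1286
Step 4: Xi = 1 + 0.1286 = 1.129

1.129


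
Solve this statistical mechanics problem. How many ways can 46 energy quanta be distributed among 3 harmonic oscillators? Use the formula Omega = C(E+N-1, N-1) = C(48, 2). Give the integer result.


Step 1: Use binomial coefficient C(48, 2)
Step 2: Numerator = 48! / 46!
Step 3: Denominator = 2!
Step 4: Omega = 1128

1128


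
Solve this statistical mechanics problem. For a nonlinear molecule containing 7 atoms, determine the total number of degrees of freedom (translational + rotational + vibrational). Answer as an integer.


Step 1: Translational DOF = 3
Step 2: Rotational DOF (nonlinear) = 3
Step 3: Vibrational DOF = 3*7 - 6 = 15
Step 4: Total = 3 + 3 + 15 = 21

21


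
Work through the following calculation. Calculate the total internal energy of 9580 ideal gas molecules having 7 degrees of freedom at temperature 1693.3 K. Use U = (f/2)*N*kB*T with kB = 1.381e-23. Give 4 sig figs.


Step 1: f/2 = 7/2 = 3.5
Step 2: N*kB*T = 9580*1.381e-23*1693.3 = 2.24e-16
Step 3: U = 3.5 * 2.24e-16 = 7.841e-16 J

7.841e-16


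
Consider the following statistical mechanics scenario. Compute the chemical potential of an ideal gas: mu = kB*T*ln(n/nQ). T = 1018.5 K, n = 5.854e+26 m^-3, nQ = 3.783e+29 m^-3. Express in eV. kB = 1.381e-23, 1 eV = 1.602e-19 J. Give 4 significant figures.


Step 1: n/nQ = 5.854e+26/3.783e+29 = 0.001547
Step 2: ln(n/nQ) = -6.471
Step 3: mu = kB*T*ln(n/nQ) = 1.407e-20*-6.471 = -9.102e-20 J
Step 4: Convert to eV: -9.102e-20/1.602e-19 = -0.5682 eV

-0.5682


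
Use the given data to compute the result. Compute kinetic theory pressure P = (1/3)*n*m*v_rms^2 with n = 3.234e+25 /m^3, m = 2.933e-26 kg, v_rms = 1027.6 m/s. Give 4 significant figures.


Step 1: v_rms^2 = 1027.6^2 = 1.056e+06
Step 2: n*m = 3.234e+25*2.933e-26 = 0.9485
Step 3: P = (1/3)*0.9485*1.056e+06 = 3.339e+05 Pa

3.339e+05


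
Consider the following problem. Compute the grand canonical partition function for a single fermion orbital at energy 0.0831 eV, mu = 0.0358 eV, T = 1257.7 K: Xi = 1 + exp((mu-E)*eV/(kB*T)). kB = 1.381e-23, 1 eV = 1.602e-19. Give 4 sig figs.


Step 1: (mu - E) = 0.0358 - 0.0831 = -0.0473 eV
Step 2: x = (mu-E)*eV/(kB*T) = -0.0473*1.602e-19/(1.381e-23*1257.7) = -0.4363
Step 3: exp(x) = 0.6464
Step 4: Xi = 1 + 0.6464 = 1.646

1.646


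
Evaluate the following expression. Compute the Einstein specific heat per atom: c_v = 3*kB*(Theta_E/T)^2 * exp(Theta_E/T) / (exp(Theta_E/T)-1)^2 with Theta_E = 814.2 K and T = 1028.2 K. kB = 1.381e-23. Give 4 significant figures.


Step 1: x = Theta_E/T = 814.2/1028.2 = 0.7919
Step 2: x^2 = 0.6271
Step 3: exp(x) = 2.208
Step 4: c_v = 3*1.381e-23*0.6271*2.208/(2.208-1)^2 = 3.933e-23

3.933e-23


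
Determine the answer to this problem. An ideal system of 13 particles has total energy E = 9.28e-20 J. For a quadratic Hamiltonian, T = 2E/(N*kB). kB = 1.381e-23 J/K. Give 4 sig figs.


Step 1: Numerator = 2*E = 2*9.28e-20 = 1.856e-19 J
Step 2: Denominator = N*kB = 13*1.381e-23 = 1.795e-22
Step 3: T = 1.856e-19 / 1.795e-22 = 1034 K

1034


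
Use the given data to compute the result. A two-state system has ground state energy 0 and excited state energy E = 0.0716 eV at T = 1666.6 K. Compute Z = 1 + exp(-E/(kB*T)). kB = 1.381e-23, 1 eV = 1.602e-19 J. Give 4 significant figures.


Step 1: Compute beta*E = E*eV/(kB*T) = 0.0716*1.602e-19/(1.381e-23*1666.6) = 0.4984
Step 2: exp(-beta*E) = exp(-0.4984) = 0.6075
Step 3: Z = 1 + 0.6075 = 1.608

1.608


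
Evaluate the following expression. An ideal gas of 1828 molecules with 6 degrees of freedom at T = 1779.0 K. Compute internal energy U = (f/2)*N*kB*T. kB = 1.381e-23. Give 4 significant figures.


Step 1: f/2 = 6/2 = 3.0
Step 2: N*kB*T = 1828*1.381e-23*1779.0 = 4.491e-17
Step 3: U = 3.0 * 4.491e-17 = 1.347e-16 J

1.347e-16


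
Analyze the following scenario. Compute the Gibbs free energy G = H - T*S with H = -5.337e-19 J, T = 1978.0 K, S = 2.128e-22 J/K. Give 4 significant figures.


Step 1: T*S = 1978.0 * 2.128e-22 = 4.209e-19 J
Step 2: G = H - T*S = -5.337e-19 - 4.209e-19
Step 3: G = -9.546e-19 J

-9.546e-19


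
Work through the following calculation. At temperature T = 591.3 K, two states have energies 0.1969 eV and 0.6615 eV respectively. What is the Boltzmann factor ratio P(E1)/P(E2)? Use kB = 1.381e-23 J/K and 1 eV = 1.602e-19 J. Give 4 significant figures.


Step 1: Compute energy difference dE = E1 - E2 = 0.1969 - 0.6615 = -0.4646 eV
Step 2: Convert to Joules: dE_J = -0.4646 * 1.602e-19 = -7.443e-20 J
Step 3: Compute exponent = -dE_J / (kB * T) = -(-7.443e-20) / (1.381e-23 * 591.3) = 9.115
Step 4: P(E1)/P(E2) = exp(9.115) = 9087

9087


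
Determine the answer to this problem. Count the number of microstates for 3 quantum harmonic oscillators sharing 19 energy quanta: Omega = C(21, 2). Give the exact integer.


Step 1: Use binomial coefficient C(21, 2)
Step 2: Numerator = 21! / 19!
Step 3: Denominator = 2!
Step 4: Omega = 210

210


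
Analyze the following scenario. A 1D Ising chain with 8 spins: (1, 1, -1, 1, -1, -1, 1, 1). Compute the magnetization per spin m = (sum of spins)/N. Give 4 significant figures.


Step 1: Count up spins (+1): 5, down spins (-1): 3
Step 2: Total magnetization M = 5 - 3 = 2
Step 3: m = M/N = 2/8 = 0.25

0.25


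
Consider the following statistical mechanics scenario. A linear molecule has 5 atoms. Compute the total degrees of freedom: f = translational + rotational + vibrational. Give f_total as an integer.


Step 1: Translational DOF = 3
Step 2: Rotational DOF (linear) = 2
Step 3: Vibrational DOF = 3*5 - 5 = 10
Step 4: Total = 3 + 2 + 10 = 15

15


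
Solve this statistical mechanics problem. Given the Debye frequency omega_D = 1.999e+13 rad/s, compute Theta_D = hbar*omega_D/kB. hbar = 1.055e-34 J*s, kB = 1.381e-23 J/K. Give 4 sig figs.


Step 1: hbar*omega_D = 1.055e-34 * 1.999e+13 = 2.109e-21 J
Step 2: Theta_D = 2.109e-21 / 1.381e-23
Step 3: Theta_D = 152.7 K

152.7


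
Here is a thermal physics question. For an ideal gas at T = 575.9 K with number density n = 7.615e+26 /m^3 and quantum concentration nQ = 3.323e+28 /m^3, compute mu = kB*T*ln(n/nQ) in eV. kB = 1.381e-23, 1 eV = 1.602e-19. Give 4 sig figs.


Step 1: n/nQ = 7.615e+26/3.323e+28 = 0.02292
Step 2: ln(n/nQ) = -3.776
Step 3: mu = kB*T*ln(n/nQ) = 7.953e-21*-3.776 = -3.003e-20 J
Step 4: Convert to eV: -3.003e-20/1.602e-19 = -0.1875 eV

-0.1875


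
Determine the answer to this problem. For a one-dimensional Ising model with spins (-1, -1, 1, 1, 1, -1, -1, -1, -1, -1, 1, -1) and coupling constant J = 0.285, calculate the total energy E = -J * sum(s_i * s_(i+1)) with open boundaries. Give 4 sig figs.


Step 1: Nearest-neighbor products: 1, -1, 1, 1, -1, 1, 1, 1, 1, -1, -1
Step 2: Sum of products = 3
Step 3: E = -0.285 * 3 = -0.855

-0.855


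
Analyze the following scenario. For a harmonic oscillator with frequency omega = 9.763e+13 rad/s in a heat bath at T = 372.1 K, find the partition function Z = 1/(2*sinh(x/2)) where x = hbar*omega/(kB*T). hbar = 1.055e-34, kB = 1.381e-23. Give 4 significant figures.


Step 1: Compute x = hbar*omega/(kB*T) = 1.055e-34*9.763e+13/(1.381e-23*372.1) = 2.004
Step 2: x/2 = 1.002
Step 3: sinh(x/2) = 1.179
Step 4: Z = 1/(2*1.179) = 0.4242

0.4242


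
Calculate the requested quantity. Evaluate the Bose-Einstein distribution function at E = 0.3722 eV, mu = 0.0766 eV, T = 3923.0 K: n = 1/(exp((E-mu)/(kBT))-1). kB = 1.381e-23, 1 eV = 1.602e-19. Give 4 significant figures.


Step 1: (E - mu) = 0.2956 eV
Step 2: x = (E-mu)*eV/(kB*T) = 0.2956*1.602e-19/(1.381e-23*3923.0) = 0.8741
Step 3: exp(x) = 2.397
Step 4: n = 1/(exp(x)-1) = 0.716

0.716


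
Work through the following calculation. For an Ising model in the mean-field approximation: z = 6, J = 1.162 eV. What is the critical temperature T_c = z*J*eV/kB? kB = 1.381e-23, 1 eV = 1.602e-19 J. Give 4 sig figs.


Step 1: z*J = 6*1.162 = 6.972 eV
Step 2: Convert to Joules: 6.972*1.602e-19 = 1.117e-18 J
Step 3: T_c = 1.117e-18 / 1.381e-23 = 8.088e+04 K

8.088e+04


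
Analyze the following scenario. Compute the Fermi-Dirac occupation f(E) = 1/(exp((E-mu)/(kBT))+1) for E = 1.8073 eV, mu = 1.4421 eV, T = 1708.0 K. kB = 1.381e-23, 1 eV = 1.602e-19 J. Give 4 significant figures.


Step 1: (E - mu) = 1.8073 - 1.4421 = 0.3652 eV
Step 2: Convert: (E-mu)*eV = 5.851e-20 J
Step 3: x = (E-mu)*eV/(kB*T) = 2.48
Step 4: f = 1/(exp(2.48)+1) = 0.07725

0.07725
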